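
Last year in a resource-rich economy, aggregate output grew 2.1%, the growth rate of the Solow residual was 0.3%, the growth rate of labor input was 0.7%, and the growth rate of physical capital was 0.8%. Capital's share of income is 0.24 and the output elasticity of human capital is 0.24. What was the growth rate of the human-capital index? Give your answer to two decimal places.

Labor's share = 1 − 0.24 − 0.24 = 0.52.
gY = gA + 0.24×0.8 + 0.52×0.7 + 0.24×g.
0.24×g = 2.1 − 0.3 − 0.556 = 1.244.
g = 1.244 / 0.24 = 5.1833%.

5.18%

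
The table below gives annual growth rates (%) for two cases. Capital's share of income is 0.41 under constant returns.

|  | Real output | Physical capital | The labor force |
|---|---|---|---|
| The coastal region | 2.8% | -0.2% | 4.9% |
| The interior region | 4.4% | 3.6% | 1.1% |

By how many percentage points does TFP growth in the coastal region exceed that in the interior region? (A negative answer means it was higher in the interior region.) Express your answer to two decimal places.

-2.28 percentage points

Labor's share = 1 − 0.41 = 0.59.
The coastal region: TFP = 2.8 + 0.082 − 2.891 = -0.009%.
The interior region: TFP = 4.4 − 1.476 − 0.649 = 2.275%.
Difference = -0.009 − (2.275) = -2.284 pp.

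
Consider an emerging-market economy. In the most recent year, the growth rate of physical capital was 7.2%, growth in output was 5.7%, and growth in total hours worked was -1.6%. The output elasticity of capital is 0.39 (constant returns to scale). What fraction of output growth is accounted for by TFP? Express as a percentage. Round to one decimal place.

Labor's share = 1 − 0.39 = 0.61.
Physical capital: 0.39 × 7.2 = 2.808 pp.
Total hours worked: 0.61 × (-1.6) = -0.976 pp.
TFP growth = 5.7 − 1.832 = 3.868%.
TFP share of growth = 3.868 / 5.7 × 100 = 67.86%.

TFP accounted for 67.9% of growth.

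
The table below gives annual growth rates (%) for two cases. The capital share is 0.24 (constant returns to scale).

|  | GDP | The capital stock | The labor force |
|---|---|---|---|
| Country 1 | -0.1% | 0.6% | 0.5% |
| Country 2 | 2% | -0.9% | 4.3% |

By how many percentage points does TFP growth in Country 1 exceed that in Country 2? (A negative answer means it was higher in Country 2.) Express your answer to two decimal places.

0.43 percentage points

Labor's share = 1 − 0.24 = 0.76.
Country 1: TFP = -0.1 − 0.144 − 0.38 = -0.624%.
Country 2: TFP = 2 + 0.216 − 3.268 = -1.052%.
Difference = -0.624 − (-1.052) = 0.428 pp.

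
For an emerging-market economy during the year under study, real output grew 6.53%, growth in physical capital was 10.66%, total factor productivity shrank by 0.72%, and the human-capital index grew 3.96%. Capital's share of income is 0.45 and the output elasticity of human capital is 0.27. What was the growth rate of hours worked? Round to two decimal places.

4.94%

Labor's share = 1 − 0.45 − 0.27 = 0.28.
gY = gA + 0.45×10.66 + 0.27×3.96 + 0.28×g.
0.28×g = 6.53 + 0.72 − 5.8662 = 1.3838.
g = 1.3838 / 0.28 = 4.9421%.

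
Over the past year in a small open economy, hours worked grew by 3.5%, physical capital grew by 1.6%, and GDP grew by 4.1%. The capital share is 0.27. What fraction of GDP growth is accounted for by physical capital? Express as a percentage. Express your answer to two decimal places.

Physical capital contributed 0.27 × 1.6 = 0.432 pp.
Share of growth = 0.432 / 4.1 × 100 = 10.5366%.

10.54%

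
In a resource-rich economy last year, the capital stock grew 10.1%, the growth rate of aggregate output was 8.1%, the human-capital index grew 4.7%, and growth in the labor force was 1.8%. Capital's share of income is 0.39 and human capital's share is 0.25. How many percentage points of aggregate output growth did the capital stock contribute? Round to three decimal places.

3.939 pp

Contribution = share × growth = 0.39 × 10.1 = 3.939 pp.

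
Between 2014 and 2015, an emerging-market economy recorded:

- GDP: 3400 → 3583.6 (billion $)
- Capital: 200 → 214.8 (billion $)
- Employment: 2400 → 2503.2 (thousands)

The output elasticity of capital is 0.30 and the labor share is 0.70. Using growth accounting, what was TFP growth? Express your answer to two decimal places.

0.17%

GDP growth = (3583.6 − 3400) / 3400 = 5.4%.
Capital growth = (214.8 − 200) / 200 = 7.4%.
Employment growth = (2503.2 − 2400) / 2400 = 4.3%.
Labor's share = 1 − 0.3 = 0.7.
Capital: 0.3 × 7.4 = 2.22 pp.
Employment: 0.7 × 4.3 = 3.01 pp.
TFP growth = 5.4 − 5.23 = 0.17%.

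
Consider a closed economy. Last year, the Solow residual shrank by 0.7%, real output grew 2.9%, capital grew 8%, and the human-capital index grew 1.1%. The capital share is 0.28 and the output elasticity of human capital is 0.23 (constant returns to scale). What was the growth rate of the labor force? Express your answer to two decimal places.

The labor force grew 2.26%.

Labor's share = 1 − 0.28 − 0.23 = 0.49.
gY = gA + 0.28×8 + 0.23×1.1 + 0.49×g.
0.49×g = 2.9 + 0.7 − 2.493 = 1.107.
g = 1.107 / 0.49 = 2.2592%.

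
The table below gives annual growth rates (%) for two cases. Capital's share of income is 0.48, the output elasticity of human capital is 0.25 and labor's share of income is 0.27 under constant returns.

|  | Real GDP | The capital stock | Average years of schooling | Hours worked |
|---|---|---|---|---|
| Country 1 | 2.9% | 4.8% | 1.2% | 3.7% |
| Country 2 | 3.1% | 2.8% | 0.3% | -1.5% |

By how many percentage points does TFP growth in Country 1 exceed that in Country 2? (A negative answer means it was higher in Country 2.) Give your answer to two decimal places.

-2.79 percentage points

Labor's share = 1 − 0.48 − 0.25 = 0.27.
Country 1: TFP = 2.9 − 2.304 − 0.3 − 0.999 = -0.703%.
Country 2: TFP = 3.1 − 1.344 − 0.075 + 0.405 = 2.086%.
Difference = -0.703 − (2.086) = -2.789 pp.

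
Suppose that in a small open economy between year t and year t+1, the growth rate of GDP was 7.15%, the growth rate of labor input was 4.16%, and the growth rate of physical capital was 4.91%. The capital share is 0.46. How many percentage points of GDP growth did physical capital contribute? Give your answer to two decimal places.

Contribution = share × growth = 0.46 × 4.91 = 2.2586 pp.

2.26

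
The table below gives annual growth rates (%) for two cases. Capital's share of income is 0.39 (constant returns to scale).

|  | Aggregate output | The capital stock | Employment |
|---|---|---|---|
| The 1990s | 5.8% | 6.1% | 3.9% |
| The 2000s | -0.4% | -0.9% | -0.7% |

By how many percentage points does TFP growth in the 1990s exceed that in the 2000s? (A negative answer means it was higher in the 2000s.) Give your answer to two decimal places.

Labor's share = 1 − 0.39 = 0.61.
The 1990s: TFP = 5.8 − 2.379 − 2.379 = 1.042%.
The 2000s: TFP = -0.4 + 0.351 + 0.427 = 0.378%.
Difference = 1.042 − (0.378) = 0.664 pp.

0.66 percentage points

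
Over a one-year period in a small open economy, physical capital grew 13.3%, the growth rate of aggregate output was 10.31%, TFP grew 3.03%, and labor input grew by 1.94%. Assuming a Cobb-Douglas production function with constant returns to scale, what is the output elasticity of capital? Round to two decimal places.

gY = gA + α·gK + (1−α)·gL, so gY − gA − gL = α(gK − gL).
10.31 − 3.03 − 1.94 = α × (13.3 − 1.94).
5.34 = 11.36 α, so α = 0.4701.

α = 0.47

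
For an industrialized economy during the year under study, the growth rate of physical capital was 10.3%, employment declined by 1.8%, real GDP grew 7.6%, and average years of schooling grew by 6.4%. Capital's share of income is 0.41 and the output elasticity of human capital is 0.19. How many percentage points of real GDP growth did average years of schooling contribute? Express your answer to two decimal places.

Contribution = share × growth = 0.19 × 6.4 = 1.216 pp.

1.22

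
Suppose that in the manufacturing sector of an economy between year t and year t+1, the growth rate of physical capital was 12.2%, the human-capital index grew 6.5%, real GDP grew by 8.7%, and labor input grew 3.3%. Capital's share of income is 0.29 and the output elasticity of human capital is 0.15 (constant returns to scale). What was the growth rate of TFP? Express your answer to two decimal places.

2.34%

Labor's share = 1 − 0.29 − 0.15 = 0.56.
Physical capital: 0.29 × 12.2 = 3.538 pp.
The human-capital index: 0.15 × 6.5 = 0.975 pp.
Labor input: 0.56 × 3.3 = 1.848 pp.
TFP growth = 8.7 − 6.361 = 2.339%.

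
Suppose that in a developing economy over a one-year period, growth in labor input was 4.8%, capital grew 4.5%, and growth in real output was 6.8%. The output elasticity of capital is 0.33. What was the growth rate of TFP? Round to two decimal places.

Labor's share = 1 − 0.33 = 0.67.
Capital: 0.33 × 4.5 = 1.485 pp.
Labor input: 0.67 × 4.8 = 3.216 pp.
TFP growth = 6.8 − 4.701 = 2.099%.

2.10%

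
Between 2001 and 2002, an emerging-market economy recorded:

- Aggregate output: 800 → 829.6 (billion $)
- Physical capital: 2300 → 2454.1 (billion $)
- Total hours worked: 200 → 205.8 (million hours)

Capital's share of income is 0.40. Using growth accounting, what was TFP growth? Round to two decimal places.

Aggregate output growth = (829.6 − 800) / 800 = 3.7%.
Physical capital growth = (2454.1 − 2300) / 2300 = 6.7%.
Total hours worked growth = (205.8 − 200) / 200 = 2.9%.
Labor's share = 1 − 0.4 = 0.6.
Physical capital: 0.4 × 6.7 = 2.68 pp.
Total hours worked: 0.6 × 2.9 = 1.74 pp.
TFP growth = 3.7 − 4.42 = -0.72%.

-0.72%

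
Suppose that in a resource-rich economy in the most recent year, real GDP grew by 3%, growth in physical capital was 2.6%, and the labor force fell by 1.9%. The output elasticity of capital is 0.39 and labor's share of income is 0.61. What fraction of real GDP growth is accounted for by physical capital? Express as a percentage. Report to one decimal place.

Physical capital contributed 0.39 × 2.6 = 1.014 pp.
Share of growth = 1.014 / 3 × 100 = 33.8%.

Physical capital accounted for 33.8% of growth.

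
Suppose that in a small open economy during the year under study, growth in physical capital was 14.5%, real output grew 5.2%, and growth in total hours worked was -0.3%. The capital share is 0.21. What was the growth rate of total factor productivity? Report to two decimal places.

Labor's share = 1 − 0.21 = 0.79.
Physical capital: 0.21 × 14.5 = 3.045 pp.
Total hours worked: 0.79 × (-0.3) = -0.237 pp.
TFP growth = 5.2 − 2.808 = 2.392%.

2.39%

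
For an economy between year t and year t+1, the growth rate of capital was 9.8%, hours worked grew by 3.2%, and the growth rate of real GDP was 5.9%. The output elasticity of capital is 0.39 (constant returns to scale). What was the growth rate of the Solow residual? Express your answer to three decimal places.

0.126%

Labor's share = 1 − 0.39 = 0.61.
Capital: 0.39 × 9.8 = 3.822 pp.
Hours worked: 0.61 × 3.2 = 1.952 pp.
TFP growth = 5.9 − 5.774 = 0.126%.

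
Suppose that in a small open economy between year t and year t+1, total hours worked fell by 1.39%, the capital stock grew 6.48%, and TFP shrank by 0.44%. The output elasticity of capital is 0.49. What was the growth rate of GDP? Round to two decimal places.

Labor's share = 1 − 0.49 = 0.51.
The capital stock: 0.49 × 6.48 = 3.1752 pp.
Total hours worked: 0.51 × (-1.39) = -0.7089 pp.
Output growth = -0.44 + 2.4663 = 2.0263%.

GDP grew 2.03%.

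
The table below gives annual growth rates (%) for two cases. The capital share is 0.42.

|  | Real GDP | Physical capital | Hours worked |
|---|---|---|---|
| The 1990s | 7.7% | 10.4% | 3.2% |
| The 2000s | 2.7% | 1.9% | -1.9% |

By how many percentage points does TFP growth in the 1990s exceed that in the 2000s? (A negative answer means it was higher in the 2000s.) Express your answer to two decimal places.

Labor's share = 1 − 0.42 = 0.58.
The 1990s: TFP = 7.7 − 4.368 − 1.856 = 1.476%.
The 2000s: TFP = 2.7 − 0.798 + 1.102 = 3.004%.
Difference = 1.476 − (3.004) = -1.528 pp.

-1.53 percentage points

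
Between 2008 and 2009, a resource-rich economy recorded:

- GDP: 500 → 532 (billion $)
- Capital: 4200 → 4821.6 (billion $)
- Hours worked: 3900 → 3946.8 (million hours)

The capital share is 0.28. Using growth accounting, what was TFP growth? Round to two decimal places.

GDP growth = (532 − 500) / 500 = 6.4%.
Capital growth = (4821.6 − 4200) / 4200 = 14.8%.
Hours worked growth = (3946.8 − 3900) / 3900 = 1.2%.
Labor's share = 1 − 0.28 = 0.72.
Capital: 0.28 × 14.8 = 4.144 pp.
Hours worked: 0.72 × 1.2 = 0.864 pp.
TFP growth = 6.4 − 5.008 = 1.392%.

TFP growth was 1.39%.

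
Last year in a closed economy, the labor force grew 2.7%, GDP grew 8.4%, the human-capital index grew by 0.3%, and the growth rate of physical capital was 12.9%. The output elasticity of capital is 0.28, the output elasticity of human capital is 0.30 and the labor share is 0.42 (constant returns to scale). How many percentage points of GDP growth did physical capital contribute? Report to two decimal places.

3.61 pp

Contribution = share × growth = 0.28 × 12.9 = 3.612 pp.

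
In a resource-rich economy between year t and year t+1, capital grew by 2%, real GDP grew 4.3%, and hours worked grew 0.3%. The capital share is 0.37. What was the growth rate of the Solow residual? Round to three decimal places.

The Solow residual growth was 3.371%.

Labor's share = 1 − 0.37 = 0.63.
Capital: 0.37 × 2 = 0.74 pp.
Hours worked: 0.63 × 0.3 = 0.189 pp.
TFP growth = 4.3 − 0.929 = 3.371%.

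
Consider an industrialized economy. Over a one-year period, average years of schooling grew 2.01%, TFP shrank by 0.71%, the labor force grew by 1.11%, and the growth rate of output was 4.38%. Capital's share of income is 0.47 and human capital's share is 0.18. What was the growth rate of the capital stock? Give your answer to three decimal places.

Labor's share = 1 − 0.47 − 0.18 = 0.35.
gY = gA + 0.18×2.01 + 0.35×1.11 + 0.47×g.
0.47×g = 4.38 + 0.71 − 0.7503 = 4.3397.
g = 4.3397 / 0.47 = 9.2334%.

9.233%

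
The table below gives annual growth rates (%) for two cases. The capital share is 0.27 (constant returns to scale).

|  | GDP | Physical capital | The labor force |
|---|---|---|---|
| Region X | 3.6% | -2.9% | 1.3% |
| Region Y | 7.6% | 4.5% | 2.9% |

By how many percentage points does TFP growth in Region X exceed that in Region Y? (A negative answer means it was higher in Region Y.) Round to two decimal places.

Labor's share = 1 − 0.27 = 0.73.
Region X: TFP = 3.6 + 0.783 − 0.949 = 3.434%.
Region Y: TFP = 7.6 − 1.215 − 2.117 = 4.268%.
Difference = 3.434 − (4.268) = -0.834 pp.

-0.83 percentage points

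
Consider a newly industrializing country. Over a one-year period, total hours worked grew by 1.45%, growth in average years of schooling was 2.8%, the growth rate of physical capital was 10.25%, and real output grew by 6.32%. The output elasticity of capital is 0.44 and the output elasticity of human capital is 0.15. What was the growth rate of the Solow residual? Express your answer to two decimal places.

0.80%

Labor's share = 1 − 0.44 − 0.15 = 0.41.
Physical capital: 0.44 × 10.25 = 4.51 pp.
Average years of schooling: 0.15 × 2.8 = 0.42 pp.
Total hours worked: 0.41 × 1.45 = 0.5945 pp.
TFP growth = 6.32 − 5.5245 = 0.7955%.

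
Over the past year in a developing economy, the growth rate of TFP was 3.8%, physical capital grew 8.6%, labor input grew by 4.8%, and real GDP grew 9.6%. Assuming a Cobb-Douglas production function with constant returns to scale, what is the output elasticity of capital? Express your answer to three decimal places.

α = 0.263

gY = gA + α·gK + (1−α)·gL, so gY − gA − gL = α(gK − gL).
9.6 − 3.8 − 4.8 = α × (8.6 − 4.8).
1 = 3.8 α, so α = 0.26316.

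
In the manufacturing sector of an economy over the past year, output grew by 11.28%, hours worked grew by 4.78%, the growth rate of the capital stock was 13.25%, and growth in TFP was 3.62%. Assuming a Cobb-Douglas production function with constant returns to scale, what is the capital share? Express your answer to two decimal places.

gY = gA + α·gK + (1−α)·gL, so gY − gA − gL = α(gK − gL).
11.28 − 3.62 − 4.78 = α × (13.25 − 4.78).
2.88 = 8.47 α, so α = 0.34.

0.34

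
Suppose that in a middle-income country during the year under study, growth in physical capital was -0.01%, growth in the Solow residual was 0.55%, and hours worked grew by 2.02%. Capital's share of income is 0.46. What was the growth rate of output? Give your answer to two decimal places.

Labor's share = 1 − 0.46 = 0.54.
Physical capital: 0.46 × (-0.01) = -0.0046 pp.
Hours worked: 0.54 × 2.02 = 1.0908 pp.
Output growth = 0.55 + 1.0862 = 1.6362%.

1.64%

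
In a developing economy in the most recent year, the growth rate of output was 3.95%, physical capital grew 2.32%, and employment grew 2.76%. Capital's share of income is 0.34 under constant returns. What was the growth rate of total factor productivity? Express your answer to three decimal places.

Total factor productivity growth was 1.340%.

Labor's share = 1 − 0.34 = 0.66.
Physical capital: 0.34 × 2.32 = 0.7888 pp.
Employment: 0.66 × 2.76 = 1.8216 pp.
TFP growth = 3.95 − 2.6104 = 1.3396%.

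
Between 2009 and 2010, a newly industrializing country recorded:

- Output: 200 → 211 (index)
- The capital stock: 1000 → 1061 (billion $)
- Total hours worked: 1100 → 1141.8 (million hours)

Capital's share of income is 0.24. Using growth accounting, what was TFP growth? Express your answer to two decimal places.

Output growth = (211 − 200) / 200 = 5.5%.
The capital stock growth = (1061 − 1000) / 1000 = 6.1%.
Total hours worked growth = (1141.8 − 1100) / 1100 = 3.8%.
Labor's share = 1 − 0.24 = 0.76.
The capital stock: 0.24 × 6.1 = 1.464 pp.
Total hours worked: 0.76 × 3.8 = 2.888 pp.
TFP growth = 5.5 − 4.352 = 1.148%.

TFP grew 1.15%.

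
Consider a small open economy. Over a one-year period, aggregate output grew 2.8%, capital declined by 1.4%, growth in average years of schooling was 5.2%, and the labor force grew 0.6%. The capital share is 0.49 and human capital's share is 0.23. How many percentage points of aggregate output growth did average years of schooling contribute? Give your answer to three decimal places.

Contribution = share × growth = 0.23 × 5.2 = 1.196 pp.

1.196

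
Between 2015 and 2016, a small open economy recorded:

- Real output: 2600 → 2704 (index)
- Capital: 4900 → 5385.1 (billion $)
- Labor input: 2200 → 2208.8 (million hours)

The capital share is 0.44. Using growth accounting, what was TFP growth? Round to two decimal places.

-0.58%

Real output growth = (2704 − 2600) / 2600 = 4%.
Capital growth = (5385.1 − 4900) / 4900 = 9.9%.
Labor input growth = (2208.8 − 2200) / 2200 = 0.4%.
Labor's share = 1 − 0.44 = 0.56.
Capital: 0.44 × 9.9 = 4.356 pp.
Labor input: 0.56 × 0.4 = 0.224 pp.
TFP growth = 4 − 4.58 = -0.58%.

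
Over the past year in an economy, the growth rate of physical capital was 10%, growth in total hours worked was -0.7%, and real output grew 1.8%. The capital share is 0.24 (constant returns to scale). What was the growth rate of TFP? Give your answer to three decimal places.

Labor's share = 1 − 0.24 = 0.76.
Physical capital: 0.24 × 10 = 2.4 pp.
Total hours worked: 0.76 × (-0.7) = -0.532 pp.
TFP growth = 1.8 − 1.868 = -0.068%.

-0.068%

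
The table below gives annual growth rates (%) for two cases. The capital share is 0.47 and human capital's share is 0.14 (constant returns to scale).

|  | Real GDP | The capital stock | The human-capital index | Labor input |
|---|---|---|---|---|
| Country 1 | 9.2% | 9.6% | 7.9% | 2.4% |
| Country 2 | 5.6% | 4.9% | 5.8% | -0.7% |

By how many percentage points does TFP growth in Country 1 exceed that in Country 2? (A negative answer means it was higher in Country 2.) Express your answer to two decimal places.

-0.11 percentage points

Labor's share = 1 − 0.47 − 0.14 = 0.39.
Country 1: TFP = 9.2 − 4.512 − 1.106 − 0.936 = 2.646%.
Country 2: TFP = 5.6 − 2.303 − 0.812 + 0.273 = 2.758%.
Difference = 2.646 − (2.758) = -0.112 pp.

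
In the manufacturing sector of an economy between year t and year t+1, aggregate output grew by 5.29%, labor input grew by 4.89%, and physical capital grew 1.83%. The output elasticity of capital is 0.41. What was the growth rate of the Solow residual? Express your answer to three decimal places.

Labor's share = 1 − 0.41 = 0.59.
Physical capital: 0.41 × 1.83 = 0.7503 pp.
Labor input: 0.59 × 4.89 = 2.8851 pp.
TFP growth = 5.29 − 3.6354 = 1.6546%.

The Solow residual growth was 1.655%.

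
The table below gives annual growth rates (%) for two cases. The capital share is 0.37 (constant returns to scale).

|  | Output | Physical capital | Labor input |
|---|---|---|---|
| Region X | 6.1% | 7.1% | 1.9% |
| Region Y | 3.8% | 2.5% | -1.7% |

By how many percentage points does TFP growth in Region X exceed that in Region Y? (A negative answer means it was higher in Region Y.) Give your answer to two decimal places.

Labor's share = 1 − 0.37 = 0.63.
Region X: TFP = 6.1 − 2.627 − 1.197 = 2.276%.
Region Y: TFP = 3.8 − 0.925 + 1.071 = 3.946%.
Difference = 2.276 − (3.946) = -1.67 pp.

-1.67 percentage points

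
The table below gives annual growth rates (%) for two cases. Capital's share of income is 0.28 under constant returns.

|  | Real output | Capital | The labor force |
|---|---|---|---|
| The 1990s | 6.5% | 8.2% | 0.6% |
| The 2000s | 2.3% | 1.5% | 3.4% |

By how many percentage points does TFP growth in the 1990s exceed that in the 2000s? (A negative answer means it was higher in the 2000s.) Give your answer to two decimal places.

4.34 percentage points

Labor's share = 1 − 0.28 = 0.72.
The 1990s: TFP = 6.5 − 2.296 − 0.432 = 3.772%.
The 2000s: TFP = 2.3 − 0.42 − 2.448 = -0.568%.
Difference = 3.772 − (-0.568) = 4.34 pp.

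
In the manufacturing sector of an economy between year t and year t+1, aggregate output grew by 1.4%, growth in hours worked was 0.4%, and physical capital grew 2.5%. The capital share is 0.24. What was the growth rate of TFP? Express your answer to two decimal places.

0.50%

Labor's share = 1 − 0.24 = 0.76.
Physical capital: 0.24 × 2.5 = 0.6 pp.
Hours worked: 0.76 × 0.4 = 0.304 pp.
TFP growth = 1.4 − 0.904 = 0.496%.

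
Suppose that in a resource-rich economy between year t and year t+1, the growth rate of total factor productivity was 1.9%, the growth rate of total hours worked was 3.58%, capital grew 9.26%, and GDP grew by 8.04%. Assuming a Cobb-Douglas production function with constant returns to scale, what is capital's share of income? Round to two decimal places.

α = 0.45

gY = gA + α·gK + (1−α)·gL, so gY − gA − gL = α(gK − gL).
8.04 − 1.9 − 3.58 = α × (9.26 − 3.58).
2.56 = 5.68 α, so α = 0.4507.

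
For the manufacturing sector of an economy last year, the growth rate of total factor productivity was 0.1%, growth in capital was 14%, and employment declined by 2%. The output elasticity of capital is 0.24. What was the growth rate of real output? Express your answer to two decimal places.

Labor's share = 1 − 0.24 = 0.76.
Capital: 0.24 × 14 = 3.36 pp.
Employment: 0.76 × (-2) = -1.52 pp.
Output growth = 0.1 + 1.84 = 1.94%.

Real output grew 1.94%.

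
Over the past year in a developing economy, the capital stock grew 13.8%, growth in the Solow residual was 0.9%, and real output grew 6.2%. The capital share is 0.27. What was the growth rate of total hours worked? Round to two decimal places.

2.16%

Labor's share = 1 − 0.27 = 0.73.
gY = gA + 0.27×13.8 + 0.73×g.
0.73×g = 6.2 − 0.9 − 3.726 = 1.574.
g = 1.574 / 0.73 = 2.1562%.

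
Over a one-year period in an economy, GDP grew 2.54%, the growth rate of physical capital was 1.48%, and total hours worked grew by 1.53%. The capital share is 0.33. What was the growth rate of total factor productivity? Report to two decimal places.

Labor's share = 1 − 0.33 = 0.67.
Physical capital: 0.33 × 1.48 = 0.4884 pp.
Total hours worked: 0.67 × 1.53 = 1.0251 pp.
TFP growth = 2.54 − 1.5135 = 1.0265%.

1.03%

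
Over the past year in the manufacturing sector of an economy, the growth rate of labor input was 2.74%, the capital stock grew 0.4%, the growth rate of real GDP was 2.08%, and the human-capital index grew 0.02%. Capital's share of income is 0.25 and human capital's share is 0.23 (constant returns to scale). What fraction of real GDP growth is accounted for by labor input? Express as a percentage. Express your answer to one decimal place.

Labor's share = 1 − 0.25 − 0.23 = 0.52.
Labor input contributed 0.52 × 2.74 = 1.4248 pp.
Share of growth = 1.4248 / 2.08 × 100 = 68.5%.

68.5%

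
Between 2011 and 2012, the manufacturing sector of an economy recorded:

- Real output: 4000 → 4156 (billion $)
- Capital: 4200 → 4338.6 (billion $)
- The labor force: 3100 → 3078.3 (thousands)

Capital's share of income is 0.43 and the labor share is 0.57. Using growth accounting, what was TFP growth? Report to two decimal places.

2.88%

Real output growth = (4156 − 4000) / 4000 = 3.9%.
Capital growth = (4338.6 − 4200) / 4200 = 3.3%.
The labor force growth = (3078.3 − 3100) / 3100 = -0.7%.
Labor's share = 1 − 0.43 = 0.57.
Capital: 0.43 × 3.3 = 1.419 pp.
The labor force: 0.57 × (-0.7) = -0.399 pp.
TFP growth = 3.9 − 1.02 = 2.88%.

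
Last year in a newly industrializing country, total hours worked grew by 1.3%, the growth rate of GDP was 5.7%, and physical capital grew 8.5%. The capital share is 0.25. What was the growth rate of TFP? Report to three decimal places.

TFP growth was 2.600%.

Labor's share = 1 − 0.25 = 0.75.
Physical capital: 0.25 × 8.5 = 2.125 pp.
Total hours worked: 0.75 × 1.3 = 0.975 pp.
TFP growth = 5.7 − 3.1 = 2.6%.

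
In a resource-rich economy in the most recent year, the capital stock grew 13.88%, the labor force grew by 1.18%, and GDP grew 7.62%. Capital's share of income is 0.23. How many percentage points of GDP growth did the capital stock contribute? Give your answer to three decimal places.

Contribution = share × growth = 0.23 × 13.88 = 3.1924 pp.

3.192 percentage points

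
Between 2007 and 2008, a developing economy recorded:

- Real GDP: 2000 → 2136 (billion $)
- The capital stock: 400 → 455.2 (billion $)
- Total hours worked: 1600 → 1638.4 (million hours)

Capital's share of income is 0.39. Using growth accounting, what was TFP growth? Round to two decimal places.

Real GDP growth = (2136 − 2000) / 2000 = 6.8%.
The capital stock growth = (455.2 − 400) / 400 = 13.8%.
Total hours worked growth = (1638.4 − 1600) / 1600 = 2.4%.
Labor's share = 1 − 0.39 = 0.61.
The capital stock: 0.39 × 13.8 = 5.382 pp.
Total hours worked: 0.61 × 2.4 = 1.464 pp.
TFP growth = 6.8 − 6.846 = -0.046%.

-0.05%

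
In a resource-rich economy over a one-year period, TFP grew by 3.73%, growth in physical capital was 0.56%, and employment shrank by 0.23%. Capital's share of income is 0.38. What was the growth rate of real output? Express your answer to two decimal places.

Real output grew 3.80%.

Labor's share = 1 − 0.38 = 0.62.
Physical capital: 0.38 × 0.56 = 0.2128 pp.
Employment: 0.62 × (-0.23) = -0.1426 pp.
Output growth = 3.73 + 0.0702 = 3.8002%.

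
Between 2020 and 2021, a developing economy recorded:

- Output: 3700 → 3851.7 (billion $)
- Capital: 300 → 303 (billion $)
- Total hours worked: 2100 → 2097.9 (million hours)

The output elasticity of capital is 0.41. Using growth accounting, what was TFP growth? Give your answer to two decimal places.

Output growth = (3851.7 − 3700) / 3700 = 4.1%.
Capital growth = (303 − 300) / 300 = 1%.
Total hours worked growth = (2097.9 − 2100) / 2100 = -0.1%.
Labor's share = 1 − 0.41 = 0.59.
Capital: 0.41 × 1 = 0.41 pp.
Total hours worked: 0.59 × (-0.1) = -0.059 pp.
TFP growth = 4.1 − 0.351 = 3.749%.

TFP grew 3.75%.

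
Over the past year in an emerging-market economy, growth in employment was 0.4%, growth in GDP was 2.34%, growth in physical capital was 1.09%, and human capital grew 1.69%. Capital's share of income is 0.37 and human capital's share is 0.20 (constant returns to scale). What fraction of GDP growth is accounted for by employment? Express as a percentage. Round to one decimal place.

Labor's share = 1 − 0.37 − 0.2 = 0.43.
Employment contributed 0.43 × 0.4 = 0.172 pp.
Share of growth = 0.172 / 2.34 × 100 = 7.35%.

7.4%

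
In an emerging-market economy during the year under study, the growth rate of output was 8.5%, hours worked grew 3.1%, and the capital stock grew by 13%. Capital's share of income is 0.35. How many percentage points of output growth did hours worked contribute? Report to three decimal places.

Labor's share = 1 − 0.35 = 0.65.
Contribution = share × growth = 0.65 × 3.1 = 2.015 pp.

2.015 percentage points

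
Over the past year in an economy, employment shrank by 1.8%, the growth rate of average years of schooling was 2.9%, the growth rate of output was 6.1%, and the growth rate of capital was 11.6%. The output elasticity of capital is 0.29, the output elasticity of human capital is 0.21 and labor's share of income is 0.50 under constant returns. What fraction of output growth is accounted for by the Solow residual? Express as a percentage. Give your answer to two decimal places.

49.62%

Labor's share = 1 − 0.29 − 0.21 = 0.5.
Capital: 0.29 × 11.6 = 3.364 pp.
Average years of schooling: 0.21 × 2.9 = 0.609 pp.
Employment: 0.5 × (-1.8) = -0.9 pp.
TFP growth = 6.1 − 3.073 = 3.027%.
TFP share of growth = 3.027 / 6.1 × 100 = 49.623%.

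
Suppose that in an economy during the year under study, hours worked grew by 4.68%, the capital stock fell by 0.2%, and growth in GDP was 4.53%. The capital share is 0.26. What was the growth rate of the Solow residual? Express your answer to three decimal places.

Labor's share = 1 − 0.26 = 0.74.
The capital stock: 0.26 × (-0.2) = -0.052 pp.
Hours worked: 0.74 × 4.68 = 3.4632 pp.
TFP growth = 4.53 − 3.4112 = 1.1188%.

The Solow residual grew 1.119%.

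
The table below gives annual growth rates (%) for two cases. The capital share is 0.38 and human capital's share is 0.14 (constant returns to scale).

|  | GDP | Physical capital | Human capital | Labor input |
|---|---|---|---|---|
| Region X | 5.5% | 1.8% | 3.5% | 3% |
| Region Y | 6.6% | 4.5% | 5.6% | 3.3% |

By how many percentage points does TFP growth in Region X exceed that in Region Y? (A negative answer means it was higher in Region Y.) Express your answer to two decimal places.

0.36 percentage points

Labor's share = 1 − 0.38 − 0.14 = 0.48.
Region X: TFP = 5.5 − 0.684 − 0.49 − 1.44 = 2.886%.
Region Y: TFP = 6.6 − 1.71 − 0.784 − 1.584 = 2.522%.
Difference = 2.886 − (2.522) = 0.364 pp.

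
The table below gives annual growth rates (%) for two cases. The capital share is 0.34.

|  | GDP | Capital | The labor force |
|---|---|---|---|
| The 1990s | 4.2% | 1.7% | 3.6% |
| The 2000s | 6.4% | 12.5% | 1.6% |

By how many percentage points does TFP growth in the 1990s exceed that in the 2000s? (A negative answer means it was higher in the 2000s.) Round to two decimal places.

Labor's share = 1 − 0.34 = 0.66.
The 1990s: TFP = 4.2 − 0.578 − 2.376 = 1.246%.
The 2000s: TFP = 6.4 − 4.25 − 1.056 = 1.094%.
Difference = 1.246 − (1.094) = 0.152 pp.

0.15 percentage points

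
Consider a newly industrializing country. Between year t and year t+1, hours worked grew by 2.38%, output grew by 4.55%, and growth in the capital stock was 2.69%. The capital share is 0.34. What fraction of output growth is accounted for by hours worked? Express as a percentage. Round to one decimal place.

Labor's share = 1 − 0.34 = 0.66.
Hours worked contributed 0.66 × 2.38 = 1.5708 pp.
Share of growth = 1.5708 / 4.55 × 100 = 34.523%.

34.5%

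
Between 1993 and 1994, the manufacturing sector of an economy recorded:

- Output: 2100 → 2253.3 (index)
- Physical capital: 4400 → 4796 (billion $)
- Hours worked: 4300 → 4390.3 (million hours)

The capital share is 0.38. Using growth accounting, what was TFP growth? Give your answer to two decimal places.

2.58%

Output growth = (2253.3 − 2100) / 2100 = 7.3%.
Physical capital growth = (4796 − 4400) / 4400 = 9%.
Hours worked growth = (4390.3 − 4300) / 4300 = 2.1%.
Labor's share = 1 − 0.38 = 0.62.
Physical capital: 0.38 × 9 = 3.42 pp.
Hours worked: 0.62 × 2.1 = 1.302 pp.
TFP growth = 7.3 − 4.722 = 2.578%.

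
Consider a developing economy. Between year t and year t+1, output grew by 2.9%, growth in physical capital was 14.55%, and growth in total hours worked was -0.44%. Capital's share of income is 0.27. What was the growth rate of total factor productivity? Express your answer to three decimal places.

Labor's share = 1 − 0.27 = 0.73.
Physical capital: 0.27 × 14.55 = 3.9285 pp.
Total hours worked: 0.73 × (-0.44) = -0.3212 pp.
TFP growth = 2.9 − 3.6073 = -0.7073%.

-0.707%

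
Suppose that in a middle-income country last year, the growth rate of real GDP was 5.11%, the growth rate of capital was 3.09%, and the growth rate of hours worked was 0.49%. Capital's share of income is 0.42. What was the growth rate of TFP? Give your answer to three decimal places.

3.528%

Labor's share = 1 − 0.42 = 0.58.
Capital: 0.42 × 3.09 = 1.2978 pp.
Hours worked: 0.58 × 0.49 = 0.2842 pp.
TFP growth = 5.11 − 1.582 = 3.528%.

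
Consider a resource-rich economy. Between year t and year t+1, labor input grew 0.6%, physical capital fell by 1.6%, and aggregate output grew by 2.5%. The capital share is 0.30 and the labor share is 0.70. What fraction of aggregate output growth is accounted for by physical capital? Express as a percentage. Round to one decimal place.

-19.2%

Physical capital contributed 0.3 × (-1.6) = -0.48 pp.
Share of growth = -0.48 / 2.5 × 100 = -19.2%.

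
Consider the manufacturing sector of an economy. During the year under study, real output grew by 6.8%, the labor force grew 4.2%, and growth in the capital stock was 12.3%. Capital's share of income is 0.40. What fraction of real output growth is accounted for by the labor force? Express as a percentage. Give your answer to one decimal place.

Labor's share = 1 − 0.4 = 0.6.
The labor force contributed 0.6 × 4.2 = 2.52 pp.
Share of growth = 2.52 / 6.8 × 100 = 37.059%.

The labor force accounted for 37.1% of growth.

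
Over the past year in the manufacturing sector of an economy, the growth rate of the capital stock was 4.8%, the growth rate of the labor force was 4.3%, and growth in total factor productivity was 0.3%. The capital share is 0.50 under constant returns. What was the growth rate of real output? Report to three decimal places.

Labor's share = 1 − 0.5 = 0.5.
The capital stock: 0.5 × 4.8 = 2.4 pp.
The labor force: 0.5 × 4.3 = 2.15 pp.
Output growth = 0.3 + 4.55 = 4.85%.

4.850%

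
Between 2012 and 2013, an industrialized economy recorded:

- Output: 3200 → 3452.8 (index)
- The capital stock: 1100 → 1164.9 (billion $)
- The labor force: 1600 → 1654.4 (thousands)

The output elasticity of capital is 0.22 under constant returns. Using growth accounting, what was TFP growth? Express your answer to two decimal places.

Output growth = (3452.8 − 3200) / 3200 = 7.9%.
The capital stock growth = (1164.9 − 1100) / 1100 = 5.9%.
The labor force growth = (1654.4 − 1600) / 1600 = 3.4%.
Labor's share = 1 − 0.22 = 0.78.
The capital stock: 0.22 × 5.9 = 1.298 pp.
The labor force: 0.78 × 3.4 = 2.652 pp.
TFP growth = 7.9 − 3.95 = 3.95%.

3.95%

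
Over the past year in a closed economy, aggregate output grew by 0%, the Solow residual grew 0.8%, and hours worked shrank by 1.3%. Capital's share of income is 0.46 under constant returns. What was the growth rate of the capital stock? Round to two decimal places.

Labor's share = 1 − 0.46 = 0.54.
gY = gA + 0.54×(-1.3) + 0.46×g.
0.46×g = 0 − 0.8 + 0.702 = -0.098.
g = -0.098 / 0.46 = -0.213%.

-0.21%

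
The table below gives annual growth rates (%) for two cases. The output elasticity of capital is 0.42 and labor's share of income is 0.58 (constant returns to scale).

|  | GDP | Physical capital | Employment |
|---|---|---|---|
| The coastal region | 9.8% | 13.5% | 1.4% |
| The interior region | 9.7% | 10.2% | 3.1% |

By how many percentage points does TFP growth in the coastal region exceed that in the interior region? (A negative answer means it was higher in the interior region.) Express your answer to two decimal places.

-0.30 percentage points

Labor's share = 1 − 0.42 = 0.58.
The coastal region: TFP = 9.8 − 5.67 − 0.812 = 3.318%.
The interior region: TFP = 9.7 − 4.284 − 1.798 = 3.618%.
Difference = 3.318 − (3.618) = -0.3 pp.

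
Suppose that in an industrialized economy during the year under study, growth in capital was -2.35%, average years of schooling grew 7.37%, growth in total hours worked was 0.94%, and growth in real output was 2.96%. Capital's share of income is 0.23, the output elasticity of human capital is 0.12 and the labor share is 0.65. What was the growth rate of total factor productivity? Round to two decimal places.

Total factor productivity growth was 2.01%.

Labor's share = 1 − 0.23 − 0.12 = 0.65.
Capital: 0.23 × (-2.35) = -0.5405 pp.
Average years of schooling: 0.12 × 7.37 = 0.8844 pp.
Total hours worked: 0.65 × 0.94 = 0.611 pp.
TFP growth = 2.96 − 0.9549 = 2.0051%.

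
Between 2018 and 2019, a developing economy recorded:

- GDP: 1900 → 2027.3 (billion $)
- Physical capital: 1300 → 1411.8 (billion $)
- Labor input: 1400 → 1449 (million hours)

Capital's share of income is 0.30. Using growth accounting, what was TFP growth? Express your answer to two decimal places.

GDP growth = (2027.3 − 1900) / 1900 = 6.7%.
Physical capital growth = (1411.8 − 1300) / 1300 = 8.6%.
Labor input growth = (1449 − 1400) / 1400 = 3.5%.
Labor's share = 1 − 0.3 = 0.7.
Physical capital: 0.3 × 8.6 = 2.58 pp.
Labor input: 0.7 × 3.5 = 2.45 pp.
TFP growth = 6.7 − 5.03 = 1.67%.

TFP growth was 1.67%.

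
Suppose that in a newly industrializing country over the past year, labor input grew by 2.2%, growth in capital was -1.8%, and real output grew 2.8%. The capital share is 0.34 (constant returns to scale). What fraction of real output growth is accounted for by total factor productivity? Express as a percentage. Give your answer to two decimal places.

70.00%

Labor's share = 1 − 0.34 = 0.66.
Capital: 0.34 × (-1.8) = -0.612 pp.
Labor input: 0.66 × 2.2 = 1.452 pp.
TFP growth = 2.8 − 0.84 = 1.96%.
TFP share of growth = 1.96 / 2.8 × 100 = 70%.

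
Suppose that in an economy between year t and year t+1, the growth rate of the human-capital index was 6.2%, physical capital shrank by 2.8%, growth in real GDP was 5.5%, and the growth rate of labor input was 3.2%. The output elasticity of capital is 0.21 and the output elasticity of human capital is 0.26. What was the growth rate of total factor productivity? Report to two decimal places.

Labor's share = 1 − 0.21 − 0.26 = 0.53.
Physical capital: 0.21 × (-2.8) = -0.588 pp.
The human-capital index: 0.26 × 6.2 = 1.612 pp.
Labor input: 0.53 × 3.2 = 1.696 pp.
TFP growth = 5.5 − 2.72 = 2.78%.

Total factor productivity growth was 2.78%.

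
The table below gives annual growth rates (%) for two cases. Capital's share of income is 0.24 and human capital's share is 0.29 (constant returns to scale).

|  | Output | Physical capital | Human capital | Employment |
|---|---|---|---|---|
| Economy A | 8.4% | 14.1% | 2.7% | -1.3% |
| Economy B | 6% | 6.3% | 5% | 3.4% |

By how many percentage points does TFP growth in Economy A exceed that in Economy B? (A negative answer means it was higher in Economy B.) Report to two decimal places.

Labor's share = 1 − 0.24 − 0.29 = 0.47.
Economy A: TFP = 8.4 − 3.384 − 0.783 + 0.611 = 4.844%.
Economy B: TFP = 6 − 1.512 − 1.45 − 1.598 = 1.44%.
Difference = 4.844 − (1.44) = 3.404 pp.

3.40 percentage points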